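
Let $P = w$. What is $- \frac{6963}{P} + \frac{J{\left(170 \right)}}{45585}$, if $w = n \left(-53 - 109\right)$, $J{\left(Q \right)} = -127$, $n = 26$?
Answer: $\frac{11736053}{7111260} \approx 1.6503$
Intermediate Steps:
$w = -4212$ ($w = 26 \left(-53 - 109\right) = 26 \left(-162\right) = -4212$)
$P = -4212$
$- \frac{6963}{P} + \frac{J{\left(170 \right)}}{45585} = - \frac{6963}{-4212} - \frac{127}{45585} = \left(-6963\right) \left(- \frac{1}{4212}\right) - \frac{127}{45585} = \frac{2321}{1404} - \frac{127}{45585} = \frac{11736053}{7111260}$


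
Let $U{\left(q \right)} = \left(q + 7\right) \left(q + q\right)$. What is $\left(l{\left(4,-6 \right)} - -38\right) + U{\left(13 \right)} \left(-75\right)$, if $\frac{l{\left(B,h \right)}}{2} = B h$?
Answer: $-39010$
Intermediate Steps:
$U{\left(q \right)} = 2 q \left(7 + q\right)$ ($U{\left(q \right)} = \left(7 + q\right) 2 q = 2 q \left(7 + q\right)$)
$l{\left(B,h \right)} = 2 B h$
$\left(l{\left(4,-6 \right)} - -38\right) + U{\left(13 \right)} \left(-75\right) = \left(2 \cdot 4 \left(-6\right) - -38\right) + 2 \cdot 13 \left(7 + 13\right) \left(-75\right) = \left(-48 + 38\right) + 2 \cdot 13 \cdot 20 \left(-75\right) = -10 + 520 \left(-75\right) = -10 - 39000 = -39010$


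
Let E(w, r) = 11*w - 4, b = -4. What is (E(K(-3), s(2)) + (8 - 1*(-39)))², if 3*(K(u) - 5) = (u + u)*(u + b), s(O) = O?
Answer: 63504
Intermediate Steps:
K(u) = 5 + 2*u*(-4 + u)/3 (K(u) = 5 + ((u + u)*(u - 4))/3 = 5 + ((2*u)*(-4 + u))/3 = 5 + (2*u*(-4 + u))/3 = 5 + 2*u*(-4 + u)/3)
E(w, r) = -4 + 11*w
(E(K(-3), s(2)) + (8 - 1*(-39)))² = ((-4 + 11*(5 - 8/3*(-3) + (⅔)*(-3)²)) + (8 - 1*(-39)))² = ((-4 + 11*(5 + 8 + (⅔)*9)) + (8 + 39))² = ((-4 + 11*(5 + 8 + 6)) + 47)² = ((-4 + 11*19) + 47)² = ((-4 + 209) + 47)² = (205 + 47)² = 252² = 63504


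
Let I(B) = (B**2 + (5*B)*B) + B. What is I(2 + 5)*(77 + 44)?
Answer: 36421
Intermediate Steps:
I(B) = B + 6*B**2 (I(B) = (B**2 + 5*B**2) + B = 6*B**2 + B = B + 6*B**2)
I(2 + 5)*(77 + 44) = ((2 + 5)*(1 + 6*(2 + 5)))*(77 + 44) = (7*(1 + 6*7))*121 = (7*(1 + 42))*121 = (7*43)*121 = 301*121 = 36421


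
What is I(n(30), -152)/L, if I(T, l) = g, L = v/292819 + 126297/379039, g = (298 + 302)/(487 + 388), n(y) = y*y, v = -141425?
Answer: -665938925646/145455006655 ≈ -4.5783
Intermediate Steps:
n(y) = y**2
g = 24/35 (g = 600/875 = 600*(1/875) = 24/35 ≈ 0.68571)
L = -16623429332/110989820941 (L = -141425/292819 + 126297/379039 = -16623429332/110989820941 ≈ -0.14977)
I(T, l) = 24/35
I(n(30), -152)/L = 24/(35*(-16623429332/110989820941)) = (24/35)*(-110989820941/16623429332) = -665938925646/145455006655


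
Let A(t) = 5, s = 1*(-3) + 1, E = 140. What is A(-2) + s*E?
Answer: -275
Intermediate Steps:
s = -2 (s = -3 + 1 = -2)
A(-2) + s*E = 5 - 2*140 = 5 - 280 = -275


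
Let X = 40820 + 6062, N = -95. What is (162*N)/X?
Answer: -7695/23441 ≈ -0.32827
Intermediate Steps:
X = 46882
(162*N)/X = (162*(-95))/46882 = -15390*1/46882 = -7695/23441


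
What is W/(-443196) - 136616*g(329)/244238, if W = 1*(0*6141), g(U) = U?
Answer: -22473332/122119 ≈ -184.03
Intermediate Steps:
W = 0 (W = 1*0 = 0)
W/(-443196) - 136616*g(329)/244238 = 0/(-443196) - 136616/(244238/329) = 0*(-1/443196) - 136616/(244238*(1/329)) = 0 - 136616/244238/329 = 0 - 136616*329/244238 = 0 - 22473332/122119 = -22473332/122119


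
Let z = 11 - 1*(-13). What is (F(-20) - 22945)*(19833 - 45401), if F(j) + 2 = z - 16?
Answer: 586504352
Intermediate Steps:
z = 24 (z = 11 + 13 = 24)
F(j) = 6 (F(j) = -2 + (24 - 16) = -2 + 8 = 6)
(F(-20) - 22945)*(19833 - 45401) = (6 - 22945)*(19833 - 45401) = -22939*(-25568) = 586504352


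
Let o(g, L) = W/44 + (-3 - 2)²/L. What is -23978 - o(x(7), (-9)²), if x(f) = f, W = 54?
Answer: -42731533/1782 ≈ -23980.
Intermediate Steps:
o(g, L) = 27/22 + 25/L (o(g, L) = 54/44 + (-3 - 2)²/L = 54*(1/44) + (-5)²/L = 27/22 + 25/L)
-23978 - o(x(7), (-9)²) = -23978 - (27/22 + 25/((-9)²)) = -23978 - (27/22 + 25/81) = -23978 - 1*2737/1782 = -23978 - 2737/1782 = -42731533/1782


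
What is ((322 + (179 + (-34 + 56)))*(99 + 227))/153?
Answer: 170498/153 ≈ 1114.4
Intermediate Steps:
((322 + (179 + (-34 + 56)))*(99 + 227))/153 = ((322 + (179 + 22))*326)*(1/153) = ((322 + 201)*326)*(1/153) = (523*326)*(1/153) = 170498*(1/153) = 170498/153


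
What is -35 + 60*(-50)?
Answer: -3035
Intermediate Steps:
-35 + 60*(-50) = -35 - 3000 = -3035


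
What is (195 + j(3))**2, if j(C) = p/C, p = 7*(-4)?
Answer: 310249/9 ≈ 34472.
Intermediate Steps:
p = -28
j(C) = -28/C
(195 + j(3))**2 = (195 - 28/3)**2 = (557/3)**2 = 310249/9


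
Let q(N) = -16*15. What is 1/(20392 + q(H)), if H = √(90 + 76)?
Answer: 1/20152 ≈ 4.9623e-5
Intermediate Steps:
H = √166 ≈ 12.884
q(N) = -240
1/(20392 + q(H)) = 1/(20392 - 240) = 1/20152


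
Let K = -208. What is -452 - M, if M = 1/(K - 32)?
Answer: -108479/240 ≈ -452.00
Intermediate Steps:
M = -1/240 (M = 1/(-208 - 32) = 1/(-240) = -1/240 ≈ -0.0041667)
-452 - M = -452 - 1*(-1/240) = -452 + 1/240 = -108479/240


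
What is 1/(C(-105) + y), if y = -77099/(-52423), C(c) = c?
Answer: -52423/5427316 ≈ -0.0096591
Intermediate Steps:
y = 77099/52423 (y = -77099*(-1/52423) = 77099/52423 ≈ 1.4707)
1/(C(-105) + y) = 1/(-105 + 77099/52423) = 1/(-5427316/52423) = -52423/5427316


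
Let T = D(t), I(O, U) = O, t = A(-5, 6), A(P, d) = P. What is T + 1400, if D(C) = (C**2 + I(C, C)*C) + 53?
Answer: 1503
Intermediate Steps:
t = -5
D(C) = 53 + 2*C**2 (D(C) = (C**2 + C*C) + 53 = (C**2 + C**2) + 53 = 2*C**2 + 53 = 53 + 2*C**2)
T = 103 (T = 53 + 2*(-5)**2 = 53 + 2*25 = 53 + 50 = 103)
T + 1400 = 103 + 1400 = 1503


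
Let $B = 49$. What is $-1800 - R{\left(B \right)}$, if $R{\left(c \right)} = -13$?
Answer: $-1787$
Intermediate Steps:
$-1800 - R{\left(B \right)} = -1800 - -13 = -1800 + 13 = -1787$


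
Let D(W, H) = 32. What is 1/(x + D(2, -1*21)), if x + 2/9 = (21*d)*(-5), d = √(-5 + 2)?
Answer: 2574/2760871 + 8505*I*√3/2760871 ≈ 0.00093231 + 0.0053357*I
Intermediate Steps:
d = I*√3 (d = √(-3) = I*√3 ≈ 1.732*I)
x = -2/9 - 105*I*√3 (x = -2/9 + (21*(I*√3))*(-5) = -2/9 + (21*I*√3)*(-5) = -2/9 - 105*I*√3 ≈ -0.22222 - 181.87*I)
1/(x + D(2, -1*21)) = 1/((-2/9 - 105*I*√3) + 32) = 1/(286/9 - 105*I*√3)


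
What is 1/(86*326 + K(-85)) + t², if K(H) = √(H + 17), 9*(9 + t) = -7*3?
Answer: 75719693759/589513023 - I*√17/393008682 ≈ 128.44 - 1.0491e-8*I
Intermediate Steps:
t = -34/3 (t = -9 + (-7*3)/9 = -9 + (⅑)*(-21) = -9 - 7/3 = -34/3 ≈ -11.333)
K(H) = √(17 + H)
1/(86*326 + K(-85)) + t² = 1/(86*326 + √(17 - 85)) + (-34/3)² = 1/(28036 + √(-68)) + 1156/9 = 1/(28036 + 2*I*√17) + 1156/9 = 1156/9 + 1/(28036 + 2*I*√17)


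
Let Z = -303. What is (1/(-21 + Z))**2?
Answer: 1/104976 ≈ 9.5260e-6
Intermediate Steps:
(1/(-21 + Z))**2 = (1/(-21 - 303))**2 = (1/(-324))**2 = (-1/324)**2 = 1/104976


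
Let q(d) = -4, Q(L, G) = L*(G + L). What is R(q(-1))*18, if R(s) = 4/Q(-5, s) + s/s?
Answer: 98/5 ≈ 19.600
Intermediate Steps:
R(s) = 1 + 4/(25 - 5*s) (R(s) = 4/((-5*(s - 5))) + s/s = 4/((-5*(-5 + s))) + 1 = 4/(25 - 5*s) + 1 = 1 + 4/(25 - 5*s))
R(q(-1))*18 = ((29/5 - 1*(-4))/(5 - 1*(-4)))*18 = ((29/5 + 4)/(5 + 4))*18 = ((49/5)/9)*18 = ((1/9)*(49/5))*18 = (49/45)*18 = 98/5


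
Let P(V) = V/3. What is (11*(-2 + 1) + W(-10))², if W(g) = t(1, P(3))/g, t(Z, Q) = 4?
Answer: 3249/25 ≈ 129.96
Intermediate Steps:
P(V) = V/3 (P(V) = V*(⅓) = V/3)
W(g) = 4/g
(11*(-2 + 1) + W(-10))² = (11*(-2 + 1) + 4/(-10))² = (11*(-1) + 4*(-⅒))² = (-11 - ⅖)² = (-57/5)² = 3249/25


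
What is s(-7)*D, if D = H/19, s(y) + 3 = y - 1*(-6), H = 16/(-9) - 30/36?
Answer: 94/171 ≈ 0.54971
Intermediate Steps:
H = -47/18 (H = 16*(-⅑) - 30*1/36 = -16/9 - ⅚ = -47/18 ≈ -2.6111)
s(y) = 3 + y (s(y) = -3 + (y - 1*(-6)) = -3 + (y + 6) = -3 + (6 + y) = 3 + y)
D = -47/342 (D = -47/18/19 = -47/18*1/19 = -47/342 ≈ -0.13743)
s(-7)*D = (3 - 7)*(-47/342) = -4*(-47/342) = 94/171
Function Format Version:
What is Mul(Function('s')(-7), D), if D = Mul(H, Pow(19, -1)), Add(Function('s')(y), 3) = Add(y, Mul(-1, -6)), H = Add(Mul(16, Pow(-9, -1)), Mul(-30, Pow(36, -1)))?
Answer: Rational(94, 171) ≈ 0.54971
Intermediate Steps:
H = Rational(-47, 18) (H = Add(Mul(16, Rational(-1, 9)), Mul(-30, Rational(1, 36))) = Add(Rational(-16, 9), Rational(-5, 6)) = Rational(-47, 18) ≈ -2.6111)
Function('s')(y) = Add(3, y) (Function('s')(y) = Add(-3, Add(y, Mul(-1, -6))) = Add(-3, Add(y, 6)) = Add(-3, Add(6, y)) = Add(3, y))
D = Rational(-47, 342) (D = Mul(Rational(-47, 18), Pow(19, -1)) = Mul(Rational(-47, 18), Rational(1, 19)) = Rational(-47, 342) ≈ -0.13743)
Mul(Function('s')(-7), D) = Mul(Add(3, -7), Rational(-47, 342)) = Mul(-4, Rational(-47, 342)) = Rational(94, 171)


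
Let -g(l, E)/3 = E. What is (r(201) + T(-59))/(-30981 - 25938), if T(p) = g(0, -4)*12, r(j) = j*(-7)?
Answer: 421/18973 ≈ 0.022189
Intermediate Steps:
g(l, E) = -3*E
r(j) = -7*j
T(p) = 144 (T(p) = -3*(-4)*12 = 12*12 = 144)
(r(201) + T(-59))/(-30981 - 25938) = (-7*201 + 144)/(-30981 - 25938) = (-1407 + 144)/(-56919) = -1263*(-1/56919) = 421/18973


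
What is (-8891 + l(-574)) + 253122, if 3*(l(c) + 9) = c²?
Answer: 1062142/3 ≈ 3.5405e+5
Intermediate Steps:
l(c) = -9 + c²/3
(-8891 + l(-574)) + 253122 = (-8891 + (-9 + (⅓)*(-574)²)) + 253122 = (-8891 + (-9 + (⅓)*329476)) + 253122 = (-8891 + (-9 + 329476/3)) + 253122 = (-8891 + 329449/3) + 253122 = 302776/3 + 253122 = 1062142/3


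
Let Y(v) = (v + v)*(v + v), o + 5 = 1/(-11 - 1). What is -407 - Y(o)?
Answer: -18373/36 ≈ -510.36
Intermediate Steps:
o = -61/12 (o = -5 + 1/(-11 - 1) = -5 + 1/(-12) = -5 - 1/12 = -61/12 ≈ -5.0833)
Y(v) = 4*v² (Y(v) = (2*v)*(2*v) = 4*v²)
-407 - Y(o) = -407 - 4*(-61/12)² = -407 - 4*3721/144 = -407 - 1*3721/36 = -407 - 3721/36 = -18373/36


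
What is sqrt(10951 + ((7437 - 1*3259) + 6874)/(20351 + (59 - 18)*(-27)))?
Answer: 2*sqrt(63370520866)/4811 ≈ 104.65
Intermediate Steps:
sqrt(10951 + ((7437 - 1*3259) + 6874)/(20351 + (59 - 18)*(-27))) = sqrt(10951 + ((7437 - 3259) + 6874)/(20351 + 41*(-27))) = sqrt(10951 + (4178 + 6874)/(20351 - 1107)) = sqrt(10951 + 11052/19244) = sqrt(10951 + 11052*(1/19244)) = sqrt(10951 + 2763/4811) = sqrt(52688024/4811) = 2*sqrt(63370520866)/4811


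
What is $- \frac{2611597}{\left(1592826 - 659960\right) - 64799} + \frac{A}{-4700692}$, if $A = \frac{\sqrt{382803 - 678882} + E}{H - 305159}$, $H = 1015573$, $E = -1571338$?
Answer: $- \frac{4360631674222588845}{1449427705568909348} - \frac{i \sqrt{296079}}{3339437406488} \approx -3.0085 - 1.6294 \cdot 10^{-10} i$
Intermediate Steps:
$A = - \frac{785669}{355207} + \frac{i \sqrt{296079}}{710414}$ ($A = \frac{\sqrt{382803 - 678882} - 1571338}{1015573 - 305159} = \frac{\sqrt{-296079} - 1571338}{710414} = \left(i \sqrt{296079} - 1571338\right) \frac{1}{710414} = \left(-1571338 + i \sqrt{296079}\right) \frac{1}{710414} = - \frac{785669}{355207} + \frac{i \sqrt{296079}}{710414} \approx -2.2119 + 0.00076594 i$)
$- \frac{2611597}{\left(1592826 - 659960\right) - 64799} + \frac{A}{-4700692} = - \frac{2611597}{\left(1592826 - 659960\right) - 64799} + \frac{- \frac{785669}{355207} + \frac{i \sqrt{296079}}{710414}}{-4700692} = - \frac{2611597}{932866 - 64799} + \left(- \frac{785669}{355207} + \frac{i \sqrt{296079}}{710414}\right) \left(- \frac{1}{4700692}\right) = - \frac{2611597}{868067} + \left(\frac{785669}{1669718703244} - \frac{i \sqrt{296079}}{3339437406488}\right) = - \frac{4360631674222588845}{1449427705568909348} - \frac{i \sqrt{296079}}{3339437406488}$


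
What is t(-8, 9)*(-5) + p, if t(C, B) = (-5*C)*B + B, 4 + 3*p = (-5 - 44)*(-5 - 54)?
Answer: -2648/3 ≈ -882.67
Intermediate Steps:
p = 2887/3 (p = -4/3 + ((-5 - 44)*(-5 - 54))/3 = -4/3 + (-49*(-59))/3 = -4/3 + (1/3)*2891 = -4/3 + 2891/3 = 2887/3 ≈ 962.33)
t(C, B) = B - 5*B*C (t(C, B) = -5*B*C + B = B - 5*B*C)
t(-8, 9)*(-5) + p = (9*(1 - 5*(-8)))*(-5) + 2887/3 = (9*(1 + 40))*(-5) + 2887/3 = (9*41)*(-5) + 2887/3 = 369*(-5) + 2887/3 = -1845 + 2887/3 = -2648/3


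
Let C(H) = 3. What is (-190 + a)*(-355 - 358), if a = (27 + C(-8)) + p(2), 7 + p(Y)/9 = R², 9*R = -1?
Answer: 1430278/9 ≈ 1.5892e+5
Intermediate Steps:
R = -⅑ (R = (⅑)*(-1) = -⅑ ≈ -0.11111)
p(Y) = -566/9 (p(Y) = -63 + 9*(-⅑)² = -63 + 9*(1/81) = -63 + ⅑ = -566/9)
a = -296/9 (a = (27 + 3) - 566/9 = 30 - 566/9 = -296/9 ≈ -32.889)
(-190 + a)*(-355 - 358) = (-190 - 296/9)*(-355 - 358) = -2006/9*(-713) = 1430278/9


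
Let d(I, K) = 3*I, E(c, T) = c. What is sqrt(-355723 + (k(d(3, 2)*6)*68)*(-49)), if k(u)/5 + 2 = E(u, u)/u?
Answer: I*sqrt(339063) ≈ 582.29*I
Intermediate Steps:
k(u) = -5 (k(u) = -10 + 5*(u/u) = -10 + 5*1 = -10 + 5 = -5)
sqrt(-355723 + (k(d(3, 2)*6)*68)*(-49)) = sqrt(-355723 - 5*68*(-49)) = sqrt(-355723 - 340*(-49)) = sqrt(-355723 + 16660) = sqrt(-339063) = I*sqrt(339063)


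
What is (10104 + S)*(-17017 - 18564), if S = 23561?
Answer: -1197834365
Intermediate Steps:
(10104 + S)*(-17017 - 18564) = (10104 + 23561)*(-17017 - 18564) = 33665*(-35581) = -1197834365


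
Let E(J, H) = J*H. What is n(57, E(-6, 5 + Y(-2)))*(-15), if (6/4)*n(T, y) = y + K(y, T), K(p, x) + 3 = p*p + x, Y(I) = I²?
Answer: -29160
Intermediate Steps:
K(p, x) = -3 + x + p² (K(p, x) = -3 + (p*p + x) = -3 + (p² + x) = -3 + (x + p²) = -3 + x + p²)
E(J, H) = H*J
n(T, y) = -2 + 2*T/3 + 2*y/3 + 2*y²/3 (n(T, y) = 2*(y + (-3 + T + y²))/3 = 2*(-3 + T + y + y²)/3 = -2 + 2*T/3 + 2*y/3 + 2*y²/3)
n(57, E(-6, 5 + Y(-2)))*(-15) = (-2 + (⅔)*57 + 2*((5 + (-2)²)*(-6))/3 + 2*((5 + (-2)²)*(-6))²/3)*(-15) = (-2 + 38 + 2*((5 + 4)*(-6))/3 + 2*((5 + 4)*(-6))²/3)*(-15) = (-2 + 38 + 2*(9*(-6))/3 + 2*(9*(-6))²/3)*(-15) = (-2 + 38 + (⅔)*(-54) + (⅔)*(-54)²)*(-15) = (-2 + 38 - 36 + (⅔)*2916)*(-15) = (-2 + 38 - 36 + 1944)*(-15) = 1944*(-15) = -29160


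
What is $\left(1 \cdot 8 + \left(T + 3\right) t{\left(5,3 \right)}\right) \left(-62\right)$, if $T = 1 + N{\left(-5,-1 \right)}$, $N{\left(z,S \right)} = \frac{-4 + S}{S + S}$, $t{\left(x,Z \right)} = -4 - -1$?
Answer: $713$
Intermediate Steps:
$t{\left(x,Z \right)} = -3$ ($t{\left(x,Z \right)} = -4 + 1 = -3$)
$N{\left(z,S \right)} = \frac{-4 + S}{2 S}$
$T = \frac{7}{2}$ ($T = 1 + \frac{-4 - 1}{2 \left(-1\right)} = 1 + \frac{1}{2} \left(-1\right) \left(-5\right) = 1 + \frac{5}{2} = \frac{7}{2} \approx 3.5$)
$\left(1 \cdot 8 + \left(T + 3\right) t{\left(5,3 \right)}\right) \left(-62\right) = \left(1 \cdot 8 + \left(\frac{7}{2} + 3\right) \left(-3\right)\right) \left(-62\right) = \left(8 + \frac{13}{2} \left(-3\right)\right) \left(-62\right) = \left(8 - \frac{39}{2}\right) \left(-62\right) = \left(- \frac{23}{2}\right) \left(-62\right) = 713$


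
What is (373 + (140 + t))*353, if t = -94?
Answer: 147907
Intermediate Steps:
(373 + (140 + t))*353 = (373 + (140 - 94))*353 = (373 + 46)*353 = 419*353 = 147907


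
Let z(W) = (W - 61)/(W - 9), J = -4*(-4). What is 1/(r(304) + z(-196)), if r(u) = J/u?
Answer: 3895/5088 ≈ 0.76553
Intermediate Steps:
J = 16
r(u) = 16/u
z(W) = (-61 + W)/(-9 + W)
1/(r(304) + z(-196)) = 1/(16/304 + (-61 - 196)/(-9 - 196)) = 1/(16*(1/304) - 257/(-205)) = 1/(1/19 - 1/205*(-257)) = 1/(1/19 + 257/205) = 1/(5088/3895) = 3895/5088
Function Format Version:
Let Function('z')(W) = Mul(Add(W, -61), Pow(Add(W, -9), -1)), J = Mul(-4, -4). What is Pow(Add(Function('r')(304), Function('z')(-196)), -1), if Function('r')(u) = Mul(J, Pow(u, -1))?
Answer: Rational(3895, 5088) ≈ 0.76553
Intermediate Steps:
J = 16
Function('r')(u) = Mul(16, Pow(u, -1))
Function('z')(W) = Mul(Pow(Add(-9, W), -1), Add(-61, W)) (Function('z')(W) = Mul(Add(-61, W), Pow(Add(-9, W), -1)) = Mul(Pow(Add(-9, W), -1), Add(-61, W)))
Pow(Add(Function('r')(304), Function('z')(-196)), -1) = Pow(Add(Mul(16, Pow(304, -1)), Mul(Pow(Add(-9, -196), -1), Add(-61, -196))), -1) = Pow(Add(Mul(16, Rational(1, 304)), Mul(Pow(-205, -1), -257)), -1) = Pow(Add(Rational(1, 19), Mul(Rational(-1, 205), -257)), -1) = Pow(Add(Rational(1, 19), Rational(257, 205)), -1) = Pow(Rational(5088, 3895), -1) = Rational(3895, 5088)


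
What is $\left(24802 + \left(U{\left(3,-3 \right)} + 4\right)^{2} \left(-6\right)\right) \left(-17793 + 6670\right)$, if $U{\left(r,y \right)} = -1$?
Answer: $-275272004$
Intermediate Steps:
$\left(24802 + \left(U{\left(3,-3 \right)} + 4\right)^{2} \left(-6\right)\right) \left(-17793 + 6670\right) = \left(24802 + \left(-1 + 4\right)^{2} \left(-6\right)\right) \left(-17793 + 6670\right) = \left(24802 + 3^{2} \left(-6\right)\right) \left(-11123\right) = \left(24802 + 9 \left(-6\right)\right) \left(-11123\right) = \left(24802 - 54\right) \left(-11123\right) = 24748 \left(-11123\right) = -275272004$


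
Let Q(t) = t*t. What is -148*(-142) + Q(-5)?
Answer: 21041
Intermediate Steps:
Q(t) = t²
-148*(-142) + Q(-5) = -148*(-142) + (-5)² = 21016 + 25 = 21041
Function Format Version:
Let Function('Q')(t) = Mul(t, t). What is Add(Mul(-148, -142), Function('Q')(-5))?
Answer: 21041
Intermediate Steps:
Function('Q')(t) = Pow(t, 2)
Add(Mul(-148, -142), Function('Q')(-5)) = Add(Mul(-148, -142), Pow(-5, 2)) = Add(21016, 25) = 21041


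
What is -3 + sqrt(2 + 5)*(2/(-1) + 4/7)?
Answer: -3 - 10*sqrt(7)/7 ≈ -6.7796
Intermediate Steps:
-3 + sqrt(2 + 5)*(2/(-1) + 4/7) = -3 + sqrt(7)*(2*(-1) + 4*(1/7)) = -3 + sqrt(7)*(-2 + 4/7) = -3 + sqrt(7)*(-10/7) = -3 - 10*sqrt(7)/7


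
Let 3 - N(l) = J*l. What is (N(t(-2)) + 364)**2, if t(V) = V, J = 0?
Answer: 134689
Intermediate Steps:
N(l) = 3 (N(l) = 3 - 0*l = 3 - 1*0 = 3 + 0 = 3)
(N(t(-2)) + 364)**2 = (3 + 364)**2 = 367**2 = 134689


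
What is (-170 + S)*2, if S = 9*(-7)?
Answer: -466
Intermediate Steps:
S = -63
(-170 + S)*2 = (-170 - 63)*2 = -233*2 = -466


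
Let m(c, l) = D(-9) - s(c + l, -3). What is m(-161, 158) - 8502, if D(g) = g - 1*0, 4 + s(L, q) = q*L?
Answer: -8516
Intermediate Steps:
s(L, q) = -4 + L*q (s(L, q) = -4 + q*L = -4 + L*q)
D(g) = g (D(g) = g + 0 = g)
m(c, l) = -5 + 3*c + 3*l (m(c, l) = -9 - (-4 + (c + l)*(-3)) = -9 - (-4 + (-3*c - 3*l)) = -9 - (-4 - 3*c - 3*l) = -9 + (4 + 3*c + 3*l) = -5 + 3*c + 3*l)
m(-161, 158) - 8502 = (-5 + 3*(-161) + 3*158) - 8502 = (-5 - 483 + 474) - 8502 = -14 - 8502 = -8516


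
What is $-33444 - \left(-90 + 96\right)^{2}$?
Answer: $-33480$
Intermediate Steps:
$-33444 - \left(-90 + 96\right)^{2} = -33444 - 6^{2} = -33444 - 36 = -33480$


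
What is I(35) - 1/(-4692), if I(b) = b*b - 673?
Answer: 2589985/4692 ≈ 552.00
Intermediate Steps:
I(b) = -673 + b² (I(b) = b² - 673 = -673 + b²)
I(35) - 1/(-4692) = (-673 + 35²) - 1/(-4692) = (-673 + 1225) - 1*(-1/4692) = 552 + 1/4692 = 2589985/4692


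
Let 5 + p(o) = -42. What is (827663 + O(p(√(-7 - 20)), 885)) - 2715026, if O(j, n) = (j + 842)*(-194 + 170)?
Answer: -1906443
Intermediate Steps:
p(o) = -47 (p(o) = -5 - 42 = -47)
O(j, n) = -20208 - 24*j (O(j, n) = (842 + j)*(-24) = -20208 - 24*j)
(827663 + O(p(√(-7 - 20)), 885)) - 2715026 = (827663 + (-20208 - 24*(-47))) - 2715026 = (827663 + (-20208 + 1128)) - 2715026 = (827663 - 19080) - 2715026 = 808583 - 2715026 = -1906443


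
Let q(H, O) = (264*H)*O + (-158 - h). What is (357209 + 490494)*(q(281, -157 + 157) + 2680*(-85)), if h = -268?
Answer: -193013496070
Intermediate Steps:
q(H, O) = 110 + 264*H*O (q(H, O) = (264*H)*O + (-158 - 1*(-268)) = 264*H*O + (-158 + 268) = 264*H*O + 110 = 110 + 264*H*O)
(357209 + 490494)*(q(281, -157 + 157) + 2680*(-85)) = (357209 + 490494)*((110 + 264*281*(-157 + 157)) + 2680*(-85)) = 847703*((110 + 264*281*0) - 227800) = 847703*((110 + 0) - 227800) = 847703*(110 - 227800) = 847703*(-227690) = -193013496070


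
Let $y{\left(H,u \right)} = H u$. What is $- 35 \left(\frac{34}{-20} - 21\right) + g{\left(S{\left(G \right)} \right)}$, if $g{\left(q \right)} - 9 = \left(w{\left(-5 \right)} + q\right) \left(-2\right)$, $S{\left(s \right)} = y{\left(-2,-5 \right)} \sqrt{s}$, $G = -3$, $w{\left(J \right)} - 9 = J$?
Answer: $\frac{1591}{2} - 20 i \sqrt{3} \approx 795.5 - 34.641 i$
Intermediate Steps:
$w{\left(J \right)} = 9 + J$
$S{\left(s \right)} = 10 \sqrt{s}$ ($S{\left(s \right)} = \left(-2\right) \left(-5\right) \sqrt{s} = 10 \sqrt{s}$)
$g{\left(q \right)} = 1 - 2 q$ ($g{\left(q \right)} = 9 + \left(\left(9 - 5\right) + q\right) \left(-2\right) = 9 + \left(4 + q\right) \left(-2\right) = 9 - \left(8 + 2 q\right) = 1 - 2 q$)
$- 35 \left(\frac{34}{-20} - 21\right) + g{\left(S{\left(G \right)} \right)} = - 35 \left(\frac{34}{-20} - 21\right) + \left(1 - 2 \cdot 10 \sqrt{-3}\right) = - 35 \left(34 \left(- \frac{1}{20}\right) - 21\right) + \left(1 - 2 \cdot 10 i \sqrt{3}\right) = - 35 \left(- \frac{17}{10} - 21\right) + \left(1 - 2 \cdot 10 i \sqrt{3}\right) = \left(-35\right) \left(- \frac{227}{10}\right) + \left(1 - 20 i \sqrt{3}\right) = \frac{1589}{2} + \left(1 - 20 i \sqrt{3}\right) = \frac{1591}{2} - 20 i \sqrt{3}$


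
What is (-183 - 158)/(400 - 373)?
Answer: -341/27 ≈ -12.630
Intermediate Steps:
(-183 - 158)/(400 - 373) = -341/27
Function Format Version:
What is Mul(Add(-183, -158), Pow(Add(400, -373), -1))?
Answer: Rational(-341, 27) ≈ -12.630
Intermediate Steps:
Mul(Add(-183, -158), Pow(Add(400, -373), -1)) = Mul(-341, Pow(27, -1)) = Mul(-341, Rational(1, 27)) = Rational(-341, 27)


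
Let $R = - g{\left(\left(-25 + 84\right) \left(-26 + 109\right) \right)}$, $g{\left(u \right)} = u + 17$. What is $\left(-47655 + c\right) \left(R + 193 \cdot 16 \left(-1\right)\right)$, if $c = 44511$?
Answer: $25158288$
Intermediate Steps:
$g{\left(u \right)} = 17 + u$
$R = -4914$ ($R = - (17 + \left(-25 + 84\right) \left(-26 + 109\right)) = - (17 + 59 \cdot 83) = - (17 + 4897) = \left(-1\right) 4914 = -4914$)
$\left(-47655 + c\right) \left(R + 193 \cdot 16 \left(-1\right)\right) = \left(-47655 + 44511\right) \left(-4914 + 193 \cdot 16 \left(-1\right)\right) = - 3144 \left(-4914 + 193 \left(-16\right)\right) = - 3144 \left(-4914 - 3088\right) = \left(-3144\right) \left(-8002\right) = 25158288$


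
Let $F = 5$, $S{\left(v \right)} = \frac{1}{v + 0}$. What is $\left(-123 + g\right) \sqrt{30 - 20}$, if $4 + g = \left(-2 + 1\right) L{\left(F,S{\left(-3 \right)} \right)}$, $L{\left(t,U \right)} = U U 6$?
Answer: $- \frac{383 \sqrt{10}}{3} \approx -403.72$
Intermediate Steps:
$S{\left(v \right)} = \frac{1}{v}$
$L{\left(t,U \right)} = 6 U^{2}$ ($L{\left(t,U \right)} = U^{2} \cdot 6 = 6 U^{2}$)
$g = - \frac{14}{3}$ ($g = -4 + \left(-2 + 1\right) 6 \left(\frac{1}{-3}\right)^{2} = -4 - 6 \left(- \frac{1}{3}\right)^{2} = -4 - 6 \cdot \frac{1}{9} = -4 - \frac{2}{3} = - \frac{14}{3} \approx -4.6667$)
$\left(-123 + g\right) \sqrt{30 - 20} = \left(-123 - \frac{14}{3}\right) \sqrt{30 - 20} = - \frac{383 \sqrt{10}}{3}$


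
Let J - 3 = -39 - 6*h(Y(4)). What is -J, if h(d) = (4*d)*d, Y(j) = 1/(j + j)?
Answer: 291/8 ≈ 36.375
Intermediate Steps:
Y(j) = 1/(2*j)
h(d) = 4*d²
J = -291/8 (J = 3 + (-39 - 24*((½)/4)²) = 3 + (-39 - 24*((½)*(¼))²) = 3 + (-39 - 24*(⅛)²) = 3 + (-39 - 24/64) = 3 + (-39 - 6*1/16) = 3 + (-39 - 3/8) = 3 - 315/8 = -291/8 ≈ -36.375)
-J = -1*(-291/8) = 291/8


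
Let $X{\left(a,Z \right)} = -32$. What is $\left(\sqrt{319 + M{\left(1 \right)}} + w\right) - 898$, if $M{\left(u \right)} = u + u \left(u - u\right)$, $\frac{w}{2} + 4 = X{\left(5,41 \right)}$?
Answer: $-970 + 8 \sqrt{5} \approx -952.11$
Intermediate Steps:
$w = -72$ ($w = -8 + 2 \left(-32\right) = -8 - 64 = -72$)
$M{\left(u \right)} = u$ ($M{\left(u \right)} = u + u 0 = u + 0 = u$)
$\left(\sqrt{319 + M{\left(1 \right)}} + w\right) - 898 = \left(\sqrt{319 + 1} - 72\right) - 898 = \left(\sqrt{320} - 72\right) - 898 = \left(8 \sqrt{5} - 72\right) - 898 = \left(-72 + 8 \sqrt{5}\right) - 898 = -970 + 8 \sqrt{5}$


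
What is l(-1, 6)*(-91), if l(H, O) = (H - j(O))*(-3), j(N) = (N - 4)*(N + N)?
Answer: -6825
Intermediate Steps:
j(N) = 2*N*(-4 + N) (j(N) = (-4 + N)*(2*N) = 2*N*(-4 + N))
l(H, O) = -3*H + 6*O*(-4 + O) (l(H, O) = (H - 2*O*(-4 + O))*(-3) = -3*H + 6*O*(-4 + O))
l(-1, 6)*(-91) = (-3*(-1) + 6*6*(-4 + 6))*(-91) = (3 + 6*6*2)*(-91) = (3 + 72)*(-91) = 75*(-91) = -6825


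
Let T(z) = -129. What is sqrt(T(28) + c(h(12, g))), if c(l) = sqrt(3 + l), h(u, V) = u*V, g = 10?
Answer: sqrt(-129 + sqrt(123)) ≈ 10.859*I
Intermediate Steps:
h(u, V) = V*u
sqrt(T(28) + c(h(12, g))) = sqrt(-129 + sqrt(3 + 10*12)) = sqrt(-129 + sqrt(3 + 120)) = sqrt(-129 + sqrt(123))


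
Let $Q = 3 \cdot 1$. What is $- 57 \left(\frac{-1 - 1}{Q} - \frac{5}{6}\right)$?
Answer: $\frac{171}{2} \approx 85.5$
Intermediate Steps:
$Q = 3$
$- 57 \left(\frac{-1 - 1}{Q} - \frac{5}{6}\right) = - 57 \left(\frac{-1 - 1}{3} - \frac{5}{6}\right) = - 57 \left(\left(-1 - 1\right) \frac{1}{3} - \frac{5}{6}\right) = - 57 \left(\left(-2\right) \frac{1}{3} - \frac{5}{6}\right) = - 57 \left(- \frac{2}{3} - \frac{5}{6}\right) = \left(-57\right) \left(- \frac{3}{2}\right) = \frac{171}{2}$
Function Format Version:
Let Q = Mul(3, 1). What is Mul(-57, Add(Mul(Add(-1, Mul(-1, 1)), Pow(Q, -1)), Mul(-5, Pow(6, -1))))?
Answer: Rational(171, 2) ≈ 85.500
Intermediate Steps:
Q = 3
Mul(-57, Add(Mul(Add(-1, Mul(-1, 1)), Pow(Q, -1)), Mul(-5, Pow(6, -1)))) = Mul(-57, Add(Mul(Add(-1, Mul(-1, 1)), Pow(3, -1)), Mul(-5, Pow(6, -1)))) = Mul(-57, Add(Mul(Add(-1, -1), Rational(1, 3)), Mul(-5, Rational(1, 6)))) = Mul(-57, Add(Mul(-2, Rational(1, 3)), Rational(-5, 6))) = Mul(-57, Add(Rational(-2, 3), Rational(-5, 6))) = Mul(-57, Rational(-3, 2)) = Rational(171, 2)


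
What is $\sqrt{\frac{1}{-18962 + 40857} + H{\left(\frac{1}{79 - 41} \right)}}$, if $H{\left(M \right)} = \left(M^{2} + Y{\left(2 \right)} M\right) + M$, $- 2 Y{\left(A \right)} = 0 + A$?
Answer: $\frac{\sqrt{511007405}}{832010} \approx 0.02717$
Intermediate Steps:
$Y{\left(A \right)} = - \frac{A}{2}$ ($Y{\left(A \right)} = - \frac{0 + A}{2} = - \frac{A}{2}$)
$H{\left(M \right)} = M^{2}$ ($H{\left(M \right)} = \left(M^{2} + \left(- \frac{1}{2}\right) 2 M\right) + M = \left(M^{2} - M\right) + M = M^{2}$)
$\sqrt{\frac{1}{-18962 + 40857} + H{\left(\frac{1}{79 - 41} \right)}} = \sqrt{\frac{1}{-18962 + 40857} + \left(\frac{1}{79 - 41}\right)^{2}} = \sqrt{\frac{1}{21895} + \left(\frac{1}{38}\right)^{2}} = \sqrt{\frac{1}{21895} + \frac{1}{1444}} = \sqrt{\frac{23339}{31616380}} = \frac{\sqrt{511007405}}{832010}$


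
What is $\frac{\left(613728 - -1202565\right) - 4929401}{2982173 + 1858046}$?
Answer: $- \frac{3113108}{4840219} \approx -0.64318$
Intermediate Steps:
$\frac{\left(613728 - -1202565\right) - 4929401}{2982173 + 1858046} = \frac{\left(613728 + 1202565\right) - 4929401}{4840219} = \left(1816293 - 4929401\right) \frac{1}{4840219} = \left(-3113108\right) \frac{1}{4840219} = - \frac{3113108}{4840219}$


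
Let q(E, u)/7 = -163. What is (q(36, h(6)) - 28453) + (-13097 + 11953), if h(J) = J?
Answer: -30738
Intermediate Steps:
q(E, u) = -1141 (q(E, u) = 7*(-163) = -1141)
(q(36, h(6)) - 28453) + (-13097 + 11953) = (-1141 - 28453) + (-13097 + 11953) = -29594 - 1144 = -30738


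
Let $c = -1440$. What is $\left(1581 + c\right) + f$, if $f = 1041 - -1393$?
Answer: $2575$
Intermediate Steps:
$f = 2434$ ($f = 1041 + 1393 = 2434$)
$\left(1581 + c\right) + f = \left(1581 - 1440\right) + 2434 = 141 + 2434 = 2575$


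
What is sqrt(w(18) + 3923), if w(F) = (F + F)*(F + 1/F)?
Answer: sqrt(4573) ≈ 67.624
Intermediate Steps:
w(F) = 2*F*(F + 1/F) (w(F) = (2*F)*(F + 1/F) = 2*F*(F + 1/F))
sqrt(w(18) + 3923) = sqrt((2 + 2*18**2) + 3923) = sqrt((2 + 2*324) + 3923) = sqrt((2 + 648) + 3923) = sqrt(650 + 3923) = sqrt(4573)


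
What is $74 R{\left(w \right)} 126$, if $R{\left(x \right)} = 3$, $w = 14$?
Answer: $27972$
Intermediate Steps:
$74 R{\left(w \right)} 126 = 74 \cdot 3 \cdot 126 = 222 \cdot 126 = 27972$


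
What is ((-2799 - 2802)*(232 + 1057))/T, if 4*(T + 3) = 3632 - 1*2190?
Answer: -14439378/715 ≈ -20195.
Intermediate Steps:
T = 715/2 (T = -3 + (3632 - 1*2190)/4 = -3 + (3632 - 2190)/4 = -3 + (¼)*1442 = -3 + 721/2 = 715/2 ≈ 357.50)
((-2799 - 2802)*(232 + 1057))/T = ((-2799 - 2802)*(232 + 1057))/(715/2) = -5601*1289*(2/715) = -7219689*2/715 = -14439378/715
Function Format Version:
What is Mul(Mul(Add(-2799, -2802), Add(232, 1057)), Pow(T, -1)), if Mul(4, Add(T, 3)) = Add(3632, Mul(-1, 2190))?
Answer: Rational(-14439378, 715) ≈ -20195.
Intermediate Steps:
T = Rational(715, 2) (T = Add(-3, Mul(Rational(1, 4), Add(3632, Mul(-1, 2190)))) = Add(-3, Mul(Rational(1, 4), Add(3632, -2190))) = Add(-3, Mul(Rational(1, 4), 1442)) = Add(-3, Rational(721, 2)) = Rational(715, 2) ≈ 357.50)
Mul(Mul(Add(-2799, -2802), Add(232, 1057)), Pow(T, -1)) = Mul(Mul(Add(-2799, -2802), Add(232, 1057)), Pow(Rational(715, 2), -1)) = Mul(Mul(-5601, 1289), Rational(2, 715)) = Mul(-7219689, Rational(2, 715)) = Rational(-14439378, 715)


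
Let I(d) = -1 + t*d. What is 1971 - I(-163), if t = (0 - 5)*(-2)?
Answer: 3602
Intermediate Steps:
t = 10 (t = -5*(-2) = 10)
I(d) = -1 + 10*d
1971 - I(-163) = 1971 - (-1 + 10*(-163)) = 1971 - (-1 - 1630) = 1971 - 1*(-1631) = 1971 + 1631 = 3602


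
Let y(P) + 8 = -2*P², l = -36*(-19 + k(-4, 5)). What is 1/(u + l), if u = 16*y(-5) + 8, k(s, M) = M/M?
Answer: -1/272 ≈ -0.0036765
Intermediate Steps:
k(s, M) = 1
l = 648 (l = -36*(-19 + 1) = -36*(-18) = 648)
y(P) = -8 - 2*P²
u = -920 (u = 16*(-8 - 2*(-5)²) + 8 = 16*(-8 - 2*25) + 8 = 16*(-8 - 50) + 8 = 16*(-58) + 8 = -928 + 8 = -920)
1/(u + l) = 1/(-920 + 648) = 1/(-272) = -1/272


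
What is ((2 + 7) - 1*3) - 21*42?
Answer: -876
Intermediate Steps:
((2 + 7) - 1*3) - 21*42 = (9 - 3) - 882 = 6 - 882 = -876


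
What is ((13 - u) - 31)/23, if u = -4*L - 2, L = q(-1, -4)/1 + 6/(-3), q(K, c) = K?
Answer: -28/23 ≈ -1.2174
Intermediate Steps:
L = -3 (L = -1/1 + 6/(-3) = -1*1 + 6*(-1/3) = -1 - 2 = -3)
u = 10 (u = -4*(-3) - 2 = 12 - 2 = 10)
((13 - u) - 31)/23 = ((13 - 1*10) - 31)/23 = ((13 - 10) - 31)/23 = (3 - 31)/23 = (1/23)*(-28) = -28/23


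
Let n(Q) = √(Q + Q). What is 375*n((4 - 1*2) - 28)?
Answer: 750*I*√13 ≈ 2704.2*I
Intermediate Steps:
n(Q) = √2*√Q (n(Q) = √(2*Q) = √2*√Q)
375*n((4 - 1*2) - 28) = 375*(√2*√((4 - 1*2) - 28)) = 375*(√2*√((4 - 2) - 28)) = 375*(√2*√(2 - 28)) = 375*(√2*√(-26)) = 375*(√2*(I*√26)) = 375*(2*I*√13) = 750*I*√13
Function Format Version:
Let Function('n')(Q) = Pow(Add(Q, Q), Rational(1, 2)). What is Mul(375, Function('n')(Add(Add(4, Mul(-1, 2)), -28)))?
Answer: Mul(750, I, Pow(13, Rational(1, 2))) ≈ Mul(2704.2, I)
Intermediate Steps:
Function('n')(Q) = Mul(Pow(2, Rational(1, 2)), Pow(Q, Rational(1, 2))) (Function('n')(Q) = Pow(Mul(2, Q), Rational(1, 2)) = Mul(Pow(2, Rational(1, 2)), Pow(Q, Rational(1, 2))))
Mul(375, Function('n')(Add(Add(4, Mul(-1, 2)), -28))) = Mul(375, Mul(Pow(2, Rational(1, 2)), Pow(Add(Add(4, Mul(-1, 2)), -28), Rational(1, 2)))) = Mul(375, Mul(Pow(2, Rational(1, 2)), Pow(Add(Add(4, -2), -28), Rational(1, 2)))) = Mul(375, Mul(Pow(2, Rational(1, 2)), Pow(Add(2, -28), Rational(1, 2)))) = Mul(375, Mul(Pow(2, Rational(1, 2)), Pow(-26, Rational(1, 2)))) = Mul(375, Mul(Pow(2, Rational(1, 2)), Mul(I, Pow(26, Rational(1, 2))))) = Mul(375, Mul(2, I, Pow(13, Rational(1, 2)))) = Mul(750, I, Pow(13, Rational(1, 2)))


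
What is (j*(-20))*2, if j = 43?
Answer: -1720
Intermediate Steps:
(j*(-20))*2 = (43*(-20))*2 = -860*2 = -1720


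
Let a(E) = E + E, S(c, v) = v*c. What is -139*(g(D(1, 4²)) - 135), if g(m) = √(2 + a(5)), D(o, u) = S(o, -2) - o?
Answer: 18765 - 278*√3 ≈ 18284.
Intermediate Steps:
S(c, v) = c*v
a(E) = 2*E
D(o, u) = -3*o (D(o, u) = o*(-2) - o = -2*o - o = -3*o)
g(m) = 2*√3 (g(m) = √(2 + 2*5) = √(2 + 10) = √12 = 2*√3)
-139*(g(D(1, 4²)) - 135) = -139*(2*√3 - 135) = -139*(-135 + 2*√3) = 18765 - 278*√3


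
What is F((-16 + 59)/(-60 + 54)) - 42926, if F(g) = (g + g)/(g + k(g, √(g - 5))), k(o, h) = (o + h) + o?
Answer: -244374020/5693 + 86*I*√438/17079 ≈ -42925.0 + 0.10538*I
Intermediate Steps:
k(o, h) = h + 2*o (k(o, h) = (h + o) + o = h + 2*o)
F(g) = 2*g/(√(-5 + g) + 3*g) (F(g) = (g + g)/(g + (√(g - 5) + 2*g)) = (2*g)/(g + (√(-5 + g) + 2*g)) = (2*g)/(√(-5 + g) + 3*g) = 2*g/(√(-5 + g) + 3*g))
F((-16 + 59)/(-60 + 54)) - 42926 = 2*((-16 + 59)/(-60 + 54))/(√(-5 + (-16 + 59)/(-60 + 54)) + 3*((-16 + 59)/(-60 + 54))) - 42926 = 2*(43/(-6))/(√(-5 + 43/(-6)) + 3*(43/(-6))) - 42926 = 2*(43*(-⅙))/(√(-5 + 43*(-⅙)) + 3*(43*(-⅙))) - 42926 = 2*(-43/6)/(√(-5 - 43/6) + 3*(-43/6)) - 42926 = 2*(-43/6)/(√(-73/6) - 43/2) - 42926 = 2*(-43/6)/(I*√438/6 - 43/2) - 42926 = 2*(-43/6)/(-43/2 + I*√438/6) - 42926 = -43/(3*(-43/2 + I*√438/6)) - 42926 = -42926 - 43/(3*(-43/2 + I*√438/6))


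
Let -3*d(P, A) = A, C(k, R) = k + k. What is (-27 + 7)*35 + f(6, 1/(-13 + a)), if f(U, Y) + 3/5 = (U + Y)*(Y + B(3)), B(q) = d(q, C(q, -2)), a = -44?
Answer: -11577322/16245 ≈ -712.67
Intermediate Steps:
C(k, R) = 2*k
d(P, A) = -A/3
B(q) = -2*q/3
f(U, Y) = -⅗ + (-2 + Y)*(U + Y) (f(U, Y) = -⅗ + (U + Y)*(Y - ⅔*3) = -⅗ + (U + Y)*(Y - 2) = -⅗ + (U + Y)*(-2 + Y) = -⅗ + (-2 + Y)*(U + Y))
(-27 + 7)*35 + f(6, 1/(-13 + a)) = (-27 + 7)*35 + (-⅗ + (1/(-13 - 44))² - 2*6 - 2/(-13 - 44) + 6/(-13 - 44)) = -20*35 + (-⅗ + (1/(-57))² - 12 - 2/(-57) + 6/(-57)) = -700 + (-⅗ + (-1/57)² - 12 - 2*(-1/57) + 6*(-1/57)) = -700 + (-⅗ + 1/3249 - 12 + 2/57 - 2/19) = -700 - 205822/16245 = -11577322/16245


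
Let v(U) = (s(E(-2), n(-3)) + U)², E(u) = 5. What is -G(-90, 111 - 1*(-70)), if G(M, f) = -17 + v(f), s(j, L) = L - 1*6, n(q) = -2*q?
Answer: -32744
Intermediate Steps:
s(j, L) = -6 + L (s(j, L) = L - 6 = -6 + L)
v(U) = U² (v(U) = ((-6 - 2*(-3)) + U)² = ((-6 + 6) + U)² = (0 + U)² = U²)
G(M, f) = -17 + f²
-G(-90, 111 - 1*(-70)) = -(-17 + (111 - 1*(-70))²) = -(-17 + (111 + 70)²) = -(-17 + 181²) = -(-17 + 32761) = -1*32744 = -32744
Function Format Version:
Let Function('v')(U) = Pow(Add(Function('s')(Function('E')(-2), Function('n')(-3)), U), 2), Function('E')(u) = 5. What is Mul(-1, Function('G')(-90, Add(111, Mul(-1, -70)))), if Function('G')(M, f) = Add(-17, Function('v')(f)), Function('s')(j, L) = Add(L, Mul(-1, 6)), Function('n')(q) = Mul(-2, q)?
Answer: -32744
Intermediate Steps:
Function('s')(j, L) = Add(-6, L) (Function('s')(j, L) = Add(L, -6) = Add(-6, L))
Function('v')(U) = Pow(U, 2) (Function('v')(U) = Pow(Add(Add(-6, Mul(-2, -3)), U), 2) = Pow(Add(Add(-6, 6), U), 2) = Pow(Add(0, U), 2) = Pow(U, 2))
Function('G')(M, f) = Add(-17, Pow(f, 2))
Mul(-1, Function('G')(-90, Add(111, Mul(-1, -70)))) = Mul(-1, Add(-17, Pow(Add(111, Mul(-1, -70)), 2))) = Mul(-1, Add(-17, Pow(Add(111, 70), 2))) = Mul(-1, Add(-17, Pow(181, 2))) = Mul(-1, Add(-17, 32761)) = Mul(-1, 32744) = -32744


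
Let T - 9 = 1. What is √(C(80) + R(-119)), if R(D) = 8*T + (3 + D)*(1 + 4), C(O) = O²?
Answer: 10*√59 ≈ 76.811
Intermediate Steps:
T = 10 (T = 9 + 1 = 10)
R(D) = 95 + 5*D (R(D) = 8*10 + (3 + D)*(1 + 4) = 80 + (3 + D)*5 = 80 + (15 + 5*D) = 95 + 5*D)
√(C(80) + R(-119)) = √(80² + (95 + 5*(-119))) = √(6400 + (95 - 595)) = √(6400 - 500) = √5900 = 10*√59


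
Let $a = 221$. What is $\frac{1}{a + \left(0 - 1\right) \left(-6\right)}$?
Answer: $\frac{1}{227} \approx 0.0044053$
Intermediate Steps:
$\frac{1}{a + \left(0 - 1\right) \left(-6\right)} = \frac{1}{221 + \left(0 - 1\right) \left(-6\right)} = \frac{1}{221 - -6} = \frac{1}{221 + 6} = \frac{1}{227}$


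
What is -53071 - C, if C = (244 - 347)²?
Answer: -63680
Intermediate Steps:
C = 10609 (C = (-103)² = 10609)
-53071 - C = -53071 - 1*10609 = -53071 - 10609 = -63680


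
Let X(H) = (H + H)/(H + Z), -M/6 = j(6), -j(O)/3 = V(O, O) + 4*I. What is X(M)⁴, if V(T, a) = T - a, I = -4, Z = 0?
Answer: 16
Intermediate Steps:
j(O) = 48 (j(O) = -3*((O - O) + 4*(-4)) = -3*(0 - 16) = -3*(-16) = 48)
M = -288 (M = -6*48 = -288)
X(H) = 2 (X(H) = (H + H)/(H + 0) = (2*H)/H = 2)
X(M)⁴ = 2⁴ = 16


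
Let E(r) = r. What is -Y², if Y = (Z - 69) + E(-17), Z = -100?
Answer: -34596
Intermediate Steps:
Y = -186 (Y = (-100 - 69) - 17 = -169 - 17 = -186)
-Y² = -1*(-186)² = -1*34596 = -34596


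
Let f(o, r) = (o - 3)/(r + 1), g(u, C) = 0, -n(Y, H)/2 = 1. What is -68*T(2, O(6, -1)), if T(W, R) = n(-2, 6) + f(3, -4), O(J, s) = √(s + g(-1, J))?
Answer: 136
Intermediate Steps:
n(Y, H) = -2 (n(Y, H) = -2*1 = -2)
f(o, r) = (-3 + o)/(1 + r)
O(J, s) = √s (O(J, s) = √(s + 0) = √s)
T(W, R) = -2 (T(W, R) = -2 + (-3 + 3)/(1 - 4) = -2 + 0/(-3) = -2 - ⅓*0 = -2 + 0 = -2)
-68*T(2, O(6, -1)) = -68*(-2) = 136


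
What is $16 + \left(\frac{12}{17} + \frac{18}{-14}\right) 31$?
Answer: $- \frac{235}{119} \approx -1.9748$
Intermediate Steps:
$16 + \left(\frac{12}{17} + \frac{18}{-14}\right) 31 = 16 + \left(12 \cdot \frac{1}{17} + 18 \left(- \frac{1}{14}\right)\right) 31 = 16 + \left(\frac{12}{17} - \frac{9}{7}\right) 31 = 16 - \frac{2139}{119} = - \frac{235}{119}$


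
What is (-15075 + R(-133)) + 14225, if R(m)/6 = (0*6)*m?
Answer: -850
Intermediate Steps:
R(m) = 0 (R(m) = 6*((0*6)*m) = 6*(0*m) = 6*0 = 0)
(-15075 + R(-133)) + 14225 = (-15075 + 0) + 14225 = -15075 + 14225 = -850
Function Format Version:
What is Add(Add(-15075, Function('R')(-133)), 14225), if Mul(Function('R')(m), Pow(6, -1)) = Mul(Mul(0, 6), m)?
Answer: -850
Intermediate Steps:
Function('R')(m) = 0 (Function('R')(m) = Mul(6, Mul(Mul(0, 6), m)) = Mul(6, Mul(0, m)) = Mul(6, 0) = 0)
Add(Add(-15075, Function('R')(-133)), 14225) = Add(Add(-15075, 0), 14225) = Add(-15075, 14225) = -850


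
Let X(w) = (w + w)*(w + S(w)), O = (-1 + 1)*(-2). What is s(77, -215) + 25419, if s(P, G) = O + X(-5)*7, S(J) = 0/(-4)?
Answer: 25769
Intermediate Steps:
S(J) = 0 (S(J) = 0*(-¼) = 0)
O = 0 (O = 0*(-2) = 0)
X(w) = 2*w² (X(w) = (w + w)*(w + 0) = (2*w)*w = 2*w²)
s(P, G) = 350 (s(P, G) = 0 + (2*(-5)²)*7 = 0 + (2*25)*7 = 0 + 50*7 = 0 + 350 = 350)
s(77, -215) + 25419 = 350 + 25419 = 25769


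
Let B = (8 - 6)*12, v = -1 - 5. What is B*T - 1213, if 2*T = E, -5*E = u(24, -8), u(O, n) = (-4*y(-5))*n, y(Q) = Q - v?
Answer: -6449/5 ≈ -1289.8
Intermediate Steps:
v = -6
y(Q) = 6 + Q (y(Q) = Q - 1*(-6) = Q + 6 = 6 + Q)
u(O, n) = -4*n (u(O, n) = (-4*(6 - 5))*n = (-4*1)*n = -4*n)
E = -32/5 (E = -(-4)*(-8)/5 = -1/5*32 = -32/5 ≈ -6.4000)
T = -16/5 (T = (1/2)*(-32/5) = -16/5 ≈ -3.2000)
B = 24 (B = 2*12 = 24)
B*T - 1213 = 24*(-16/5) - 1213 = -384/5 - 1213 = -6449/5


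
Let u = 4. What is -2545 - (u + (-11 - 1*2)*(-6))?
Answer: -2627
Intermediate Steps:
-2545 - (u + (-11 - 1*2)*(-6)) = -2545 - (4 + (-11 - 1*2)*(-6)) = -2545 - (4 + (-11 - 2)*(-6)) = -2545 - (4 - 13*(-6)) = -2545 - (4 + 78) = -2545 - 1*82 = -2545 - 82 = -2627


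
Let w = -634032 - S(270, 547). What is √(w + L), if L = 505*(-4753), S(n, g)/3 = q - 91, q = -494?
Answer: I*√3032542 ≈ 1741.4*I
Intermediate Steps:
S(n, g) = -1755 (S(n, g) = 3*(-494 - 91) = 3*(-585) = -1755)
w = -632277 (w = -634032 - 1*(-1755) = -634032 + 1755 = -632277)
L = -2400265
√(w + L) = √(-632277 - 2400265) = √(-3032542) = I*√3032542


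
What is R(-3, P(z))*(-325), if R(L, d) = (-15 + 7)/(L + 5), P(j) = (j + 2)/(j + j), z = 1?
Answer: 1300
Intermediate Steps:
P(j) = (2 + j)/(2*j) (P(j) = (2 + j)/((2*j)) = (2 + j)*(1/(2*j)) = (2 + j)/(2*j))
R(L, d) = -8/(5 + L)
R(-3, P(z))*(-325) = -8/(5 - 3)*(-325) = -8/2*(-325) = -8*½*(-325) = -4*(-325) = 1300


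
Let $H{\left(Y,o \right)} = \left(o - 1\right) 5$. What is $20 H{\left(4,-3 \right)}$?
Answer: $-400$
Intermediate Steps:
$H{\left(Y,o \right)} = -5 + 5 o$ ($H{\left(Y,o \right)} = \left(-1 + o\right) 5 = -5 + 5 o$)
$20 H{\left(4,-3 \right)} = 20 \left(-5 + 5 \left(-3\right)\right) = 20 \left(-5 - 15\right) = 20 \left(-20\right) = -400$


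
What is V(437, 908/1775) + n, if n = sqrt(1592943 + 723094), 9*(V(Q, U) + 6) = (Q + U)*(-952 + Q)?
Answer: -8889691/355 + sqrt(2316037) ≈ -23520.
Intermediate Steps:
V(Q, U) = -6 + (-952 + Q)*(Q + U)/9 (V(Q, U) = -6 + ((Q + U)*(-952 + Q))/9 = -6 + ((-952 + Q)*(Q + U))/9 = -6 + (-952 + Q)*(Q + U)/9)
n = sqrt(2316037) ≈ 1521.9
V(437, 908/1775) + n = (-6 - 952/9*437 - 864416/(9*1775) + (1/9)*437**2 + (1/9)*437*(908/1775)) + sqrt(2316037) = (-6 - 416024/9 - 864416/(9*1775) + (1/9)*190969 + (1/9)*437*(908*(1/1775))) + sqrt(2316037) = (-6 - 416024/9 - 952/9*908/1775 + 190969/9 + (1/9)*437*(908/1775)) + sqrt(2316037) = (-6 - 416024/9 - 864416/15975 + 190969/9 + 396796/15975) + sqrt(2316037) = -8889691/355 + sqrt(2316037)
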